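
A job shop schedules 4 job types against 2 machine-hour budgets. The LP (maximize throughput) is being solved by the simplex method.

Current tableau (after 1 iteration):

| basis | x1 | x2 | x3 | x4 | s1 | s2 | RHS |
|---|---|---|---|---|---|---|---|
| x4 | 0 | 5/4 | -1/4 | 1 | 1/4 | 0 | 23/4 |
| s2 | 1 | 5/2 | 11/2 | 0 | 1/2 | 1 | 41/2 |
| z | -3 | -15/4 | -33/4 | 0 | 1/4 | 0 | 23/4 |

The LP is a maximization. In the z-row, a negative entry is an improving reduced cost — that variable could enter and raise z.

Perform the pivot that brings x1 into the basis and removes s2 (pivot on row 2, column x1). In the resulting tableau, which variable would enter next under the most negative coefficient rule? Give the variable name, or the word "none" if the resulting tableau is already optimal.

Pivot element 1. New z-row = old z-row − (-3)·(row 2/1).
Updated z-row coefficients: x1: 0, x2: 15/4, x3: 33/4, x4: 0, s1: 7/4, s2: 3.
No coefficient is strictly negative; the tableau after this pivot is optimal.

none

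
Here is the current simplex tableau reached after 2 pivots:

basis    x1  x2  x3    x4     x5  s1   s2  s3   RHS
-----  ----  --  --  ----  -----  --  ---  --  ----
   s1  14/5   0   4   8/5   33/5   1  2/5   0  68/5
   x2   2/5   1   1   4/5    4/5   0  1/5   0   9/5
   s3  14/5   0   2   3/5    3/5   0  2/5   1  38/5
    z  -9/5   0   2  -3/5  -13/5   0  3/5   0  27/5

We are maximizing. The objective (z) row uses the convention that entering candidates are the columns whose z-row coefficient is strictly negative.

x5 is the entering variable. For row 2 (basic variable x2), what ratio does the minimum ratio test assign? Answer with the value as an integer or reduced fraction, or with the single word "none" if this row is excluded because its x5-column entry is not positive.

9/4

Ratio = RHS / (x5 entry) = (9/5) / (4/5) = 9/4.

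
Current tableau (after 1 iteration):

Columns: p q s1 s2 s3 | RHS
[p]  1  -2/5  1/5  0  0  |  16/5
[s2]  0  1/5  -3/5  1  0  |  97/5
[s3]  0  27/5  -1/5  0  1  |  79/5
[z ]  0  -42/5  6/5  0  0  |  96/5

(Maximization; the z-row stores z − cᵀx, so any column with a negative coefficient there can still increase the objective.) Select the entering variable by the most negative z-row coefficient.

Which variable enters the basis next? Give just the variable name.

Objective-row coefficients: p: 0, q: -42/5, s1: 6/5, s2: 0, s3: 0.
The most negative is -42/5 in column q, so q enters.

q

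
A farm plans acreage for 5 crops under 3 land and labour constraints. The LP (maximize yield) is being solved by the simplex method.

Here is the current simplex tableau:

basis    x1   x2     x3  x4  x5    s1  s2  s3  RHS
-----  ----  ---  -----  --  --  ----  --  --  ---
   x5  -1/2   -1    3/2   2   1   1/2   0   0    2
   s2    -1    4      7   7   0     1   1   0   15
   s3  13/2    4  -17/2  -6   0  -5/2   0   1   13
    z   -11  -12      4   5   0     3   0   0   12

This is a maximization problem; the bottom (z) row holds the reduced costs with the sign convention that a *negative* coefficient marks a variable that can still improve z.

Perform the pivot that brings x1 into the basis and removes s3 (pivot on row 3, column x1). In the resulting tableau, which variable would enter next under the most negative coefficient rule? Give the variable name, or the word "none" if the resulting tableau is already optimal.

x3

Pivot element 13/2. New z-row = old z-row − (-11)·(row 3/(13/2)).
Updated z-row coefficients: x1: 0, x2: -68/13, x3: -135/13, x4: -67/13, x5: 0, s1: -16/13, s2: 0, s3: 22/13.
The most negative is -135/13 in column x3, so x3 would enter next.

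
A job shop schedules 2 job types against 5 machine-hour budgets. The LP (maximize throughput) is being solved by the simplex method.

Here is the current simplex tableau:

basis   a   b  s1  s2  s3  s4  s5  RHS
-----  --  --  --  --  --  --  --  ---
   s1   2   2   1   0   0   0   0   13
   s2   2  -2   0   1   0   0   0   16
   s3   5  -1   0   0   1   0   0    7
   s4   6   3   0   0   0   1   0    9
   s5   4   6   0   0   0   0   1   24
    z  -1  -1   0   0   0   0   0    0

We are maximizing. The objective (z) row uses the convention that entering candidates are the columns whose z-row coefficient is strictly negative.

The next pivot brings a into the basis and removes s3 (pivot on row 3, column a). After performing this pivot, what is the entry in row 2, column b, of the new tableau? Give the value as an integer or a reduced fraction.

Pivot element is row 3, column a: 5.
Normalize row 3: new (row 3, b) = (-1)/5 = -1/5.
row 2 ← row 2 − 2·(new row 3): -2 − 2·(-1/5) = -8/5.

-8/5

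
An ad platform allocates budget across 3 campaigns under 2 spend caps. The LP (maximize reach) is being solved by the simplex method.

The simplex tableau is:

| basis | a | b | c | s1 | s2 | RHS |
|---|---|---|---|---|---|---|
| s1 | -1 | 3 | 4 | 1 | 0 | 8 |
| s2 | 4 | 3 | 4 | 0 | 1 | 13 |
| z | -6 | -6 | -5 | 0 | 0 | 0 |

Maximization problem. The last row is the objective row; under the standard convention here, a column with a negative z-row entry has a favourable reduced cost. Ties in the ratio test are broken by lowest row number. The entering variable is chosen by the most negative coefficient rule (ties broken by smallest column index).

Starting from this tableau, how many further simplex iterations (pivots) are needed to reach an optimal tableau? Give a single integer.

pivot: a in, s2 out → z = 39/2
pivot: b in, s1 out → z = 24
No improving column remains; optimal.

2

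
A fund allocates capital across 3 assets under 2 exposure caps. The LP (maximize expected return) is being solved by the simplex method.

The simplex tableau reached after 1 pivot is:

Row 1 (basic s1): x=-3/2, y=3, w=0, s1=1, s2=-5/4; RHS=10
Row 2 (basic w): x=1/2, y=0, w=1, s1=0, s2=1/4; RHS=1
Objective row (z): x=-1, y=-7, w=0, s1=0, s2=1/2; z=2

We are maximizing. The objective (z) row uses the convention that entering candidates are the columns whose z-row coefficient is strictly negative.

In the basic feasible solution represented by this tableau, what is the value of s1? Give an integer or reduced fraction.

s1 is basic (row 1); its value is the RHS of that row: 10.

10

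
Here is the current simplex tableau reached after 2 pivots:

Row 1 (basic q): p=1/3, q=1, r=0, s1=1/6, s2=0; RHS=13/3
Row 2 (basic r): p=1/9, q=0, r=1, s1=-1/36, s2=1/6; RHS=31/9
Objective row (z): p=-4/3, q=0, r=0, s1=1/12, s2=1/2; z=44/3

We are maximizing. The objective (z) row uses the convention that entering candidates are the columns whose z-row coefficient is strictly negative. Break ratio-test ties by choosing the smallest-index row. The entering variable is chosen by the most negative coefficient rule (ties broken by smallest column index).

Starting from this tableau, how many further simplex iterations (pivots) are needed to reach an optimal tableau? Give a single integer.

pivot: p in, q out → z = 32
No improving column remains; optimal.

1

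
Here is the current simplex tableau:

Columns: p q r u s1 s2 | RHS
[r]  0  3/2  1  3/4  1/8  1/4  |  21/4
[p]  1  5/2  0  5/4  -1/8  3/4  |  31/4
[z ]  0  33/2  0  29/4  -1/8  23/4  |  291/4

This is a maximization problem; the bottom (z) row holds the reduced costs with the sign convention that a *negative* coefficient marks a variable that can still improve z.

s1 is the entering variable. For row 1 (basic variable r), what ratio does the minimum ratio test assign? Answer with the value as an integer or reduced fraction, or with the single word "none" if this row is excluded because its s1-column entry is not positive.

42

Ratio = RHS / (s1 entry) = (21/4) / (1/8) = 42.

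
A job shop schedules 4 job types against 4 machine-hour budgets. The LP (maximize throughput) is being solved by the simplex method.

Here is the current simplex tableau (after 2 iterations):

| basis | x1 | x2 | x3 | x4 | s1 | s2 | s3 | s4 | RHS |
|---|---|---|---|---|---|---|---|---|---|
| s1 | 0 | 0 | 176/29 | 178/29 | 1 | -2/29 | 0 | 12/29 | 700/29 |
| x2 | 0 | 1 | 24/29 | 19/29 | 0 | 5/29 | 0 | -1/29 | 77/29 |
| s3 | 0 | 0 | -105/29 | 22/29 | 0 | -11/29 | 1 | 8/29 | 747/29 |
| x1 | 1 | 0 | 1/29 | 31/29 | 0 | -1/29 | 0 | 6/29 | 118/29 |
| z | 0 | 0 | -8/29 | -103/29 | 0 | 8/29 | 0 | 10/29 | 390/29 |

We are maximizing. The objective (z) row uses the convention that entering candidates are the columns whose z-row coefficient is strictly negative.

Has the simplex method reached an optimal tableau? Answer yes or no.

Column x3 has objective-row coefficient -8/29, which is negative; an improving pivot exists, so not yet optimal.

no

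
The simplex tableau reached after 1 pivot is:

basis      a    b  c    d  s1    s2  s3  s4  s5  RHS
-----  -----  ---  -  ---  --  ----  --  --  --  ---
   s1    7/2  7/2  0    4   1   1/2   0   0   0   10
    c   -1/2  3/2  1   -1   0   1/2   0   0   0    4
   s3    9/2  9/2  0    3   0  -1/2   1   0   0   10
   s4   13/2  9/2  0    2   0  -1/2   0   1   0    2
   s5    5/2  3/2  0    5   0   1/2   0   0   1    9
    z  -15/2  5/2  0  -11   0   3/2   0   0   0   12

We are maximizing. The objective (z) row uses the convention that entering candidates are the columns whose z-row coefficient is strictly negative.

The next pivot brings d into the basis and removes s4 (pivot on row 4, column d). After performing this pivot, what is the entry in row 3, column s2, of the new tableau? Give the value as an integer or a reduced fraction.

1/4

Pivot element is row 4, column d: 2.
Normalize row 4: new (row 4, s2) = (-1/2)/2 = -1/4.
row 3 ← row 3 − 3·(new row 4): -1/2 − 3·(-1/4) = 1/4.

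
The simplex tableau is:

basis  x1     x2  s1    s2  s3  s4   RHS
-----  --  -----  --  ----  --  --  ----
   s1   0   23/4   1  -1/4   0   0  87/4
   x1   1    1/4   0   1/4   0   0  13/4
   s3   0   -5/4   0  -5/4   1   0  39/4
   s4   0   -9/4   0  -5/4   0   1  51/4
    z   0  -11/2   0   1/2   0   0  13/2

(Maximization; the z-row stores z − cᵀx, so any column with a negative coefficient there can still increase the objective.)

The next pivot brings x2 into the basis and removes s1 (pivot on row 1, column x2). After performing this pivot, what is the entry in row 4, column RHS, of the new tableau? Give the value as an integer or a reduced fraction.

489/23

Pivot element is row 1, column x2: 23/4.
Normalize row 1: new (row 1, RHS) = (87/4)/(23/4) = 87/23.
row 4 ← row 4 − (-9/4)·(new row 1): 51/4 − (-9/4)·(87/23) = 489/23.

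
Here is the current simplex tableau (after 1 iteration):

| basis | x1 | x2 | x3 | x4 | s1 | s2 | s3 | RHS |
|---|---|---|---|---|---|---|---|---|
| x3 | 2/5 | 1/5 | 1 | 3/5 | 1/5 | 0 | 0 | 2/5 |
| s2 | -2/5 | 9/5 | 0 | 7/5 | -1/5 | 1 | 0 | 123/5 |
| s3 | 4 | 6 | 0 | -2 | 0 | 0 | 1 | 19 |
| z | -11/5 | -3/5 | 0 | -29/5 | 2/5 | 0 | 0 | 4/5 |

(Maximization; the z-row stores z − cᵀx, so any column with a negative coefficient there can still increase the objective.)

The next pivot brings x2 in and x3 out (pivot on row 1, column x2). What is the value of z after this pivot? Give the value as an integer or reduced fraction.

2

Minimum ratio for x2: (2/5)/(1/5) = 2.
z changes by −(z-row coeff of x2)·ratio = −(-3/5)·2 = 6/5.
New z = 4/5 + (6/5) = 2.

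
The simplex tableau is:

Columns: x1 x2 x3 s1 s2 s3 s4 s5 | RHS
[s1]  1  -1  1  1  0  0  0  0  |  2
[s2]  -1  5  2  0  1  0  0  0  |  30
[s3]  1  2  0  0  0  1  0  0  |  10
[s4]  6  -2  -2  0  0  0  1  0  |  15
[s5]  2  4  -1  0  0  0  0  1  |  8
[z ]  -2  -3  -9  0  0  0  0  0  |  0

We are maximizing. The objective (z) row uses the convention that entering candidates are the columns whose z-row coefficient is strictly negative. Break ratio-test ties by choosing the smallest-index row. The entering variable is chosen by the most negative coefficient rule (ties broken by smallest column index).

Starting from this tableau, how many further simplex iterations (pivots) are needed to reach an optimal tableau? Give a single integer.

pivot: x3 in, s1 out → z = 18
pivot: x2 in, s5 out → z = 58
No improving column remains; optimal.

2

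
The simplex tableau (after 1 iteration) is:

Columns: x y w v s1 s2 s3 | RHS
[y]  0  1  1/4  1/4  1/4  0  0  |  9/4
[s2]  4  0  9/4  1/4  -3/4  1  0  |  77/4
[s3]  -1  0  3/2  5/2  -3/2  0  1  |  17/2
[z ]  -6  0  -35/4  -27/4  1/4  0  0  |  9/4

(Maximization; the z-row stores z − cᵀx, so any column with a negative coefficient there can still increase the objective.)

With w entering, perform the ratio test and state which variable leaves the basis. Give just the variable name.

Ratios: row 1 (y): (9/4)/(1/4) = 9; row 2 (s2): (77/4)/(9/4) = 77/9; row 3 (s3): (17/2)/(3/2) = 17/3.
Minimum ratio 17/3 is in the s3 row, so s3 leaves.

s3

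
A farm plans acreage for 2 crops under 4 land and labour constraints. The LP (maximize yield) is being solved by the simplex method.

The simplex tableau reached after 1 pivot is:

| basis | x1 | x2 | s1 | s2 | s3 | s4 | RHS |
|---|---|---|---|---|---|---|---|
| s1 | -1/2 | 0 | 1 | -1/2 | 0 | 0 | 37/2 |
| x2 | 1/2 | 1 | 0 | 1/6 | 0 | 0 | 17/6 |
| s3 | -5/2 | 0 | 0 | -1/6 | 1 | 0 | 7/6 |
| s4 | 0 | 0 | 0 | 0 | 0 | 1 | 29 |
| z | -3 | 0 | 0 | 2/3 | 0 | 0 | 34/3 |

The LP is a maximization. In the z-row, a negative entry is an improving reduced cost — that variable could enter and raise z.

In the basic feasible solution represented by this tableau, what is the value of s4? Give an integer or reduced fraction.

29

s4 is basic (row 4); its value is the RHS of that row: 29.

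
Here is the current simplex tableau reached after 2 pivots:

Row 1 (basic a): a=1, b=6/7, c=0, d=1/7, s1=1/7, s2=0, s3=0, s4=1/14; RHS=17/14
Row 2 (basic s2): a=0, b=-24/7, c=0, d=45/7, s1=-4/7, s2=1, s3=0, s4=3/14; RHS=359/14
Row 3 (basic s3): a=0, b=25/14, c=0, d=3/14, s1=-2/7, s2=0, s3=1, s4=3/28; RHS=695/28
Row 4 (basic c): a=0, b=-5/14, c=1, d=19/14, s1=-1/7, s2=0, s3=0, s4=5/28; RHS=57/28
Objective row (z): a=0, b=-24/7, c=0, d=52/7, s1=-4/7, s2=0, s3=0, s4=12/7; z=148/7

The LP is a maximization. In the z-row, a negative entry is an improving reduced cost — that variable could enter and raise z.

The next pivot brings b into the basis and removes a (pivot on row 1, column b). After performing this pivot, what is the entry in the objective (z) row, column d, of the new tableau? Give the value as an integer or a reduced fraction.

8

Pivot element is row 1, column b: 6/7.
Normalize row 1: new (row 1, d) = (1/7)/(6/7) = 1/6.
z-row ← z-row − (-24/7)·(new row 1): 52/7 − (-24/7)·(1/6) = 8.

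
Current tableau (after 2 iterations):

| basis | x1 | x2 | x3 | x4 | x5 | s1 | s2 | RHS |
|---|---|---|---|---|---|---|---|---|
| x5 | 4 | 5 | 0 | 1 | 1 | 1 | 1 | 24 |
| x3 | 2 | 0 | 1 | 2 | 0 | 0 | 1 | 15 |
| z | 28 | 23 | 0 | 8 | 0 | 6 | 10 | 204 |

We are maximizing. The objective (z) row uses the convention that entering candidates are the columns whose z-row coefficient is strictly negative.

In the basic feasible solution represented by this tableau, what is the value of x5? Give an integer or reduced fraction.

x5 is basic (row 1); its value is the RHS of that row: 24.

24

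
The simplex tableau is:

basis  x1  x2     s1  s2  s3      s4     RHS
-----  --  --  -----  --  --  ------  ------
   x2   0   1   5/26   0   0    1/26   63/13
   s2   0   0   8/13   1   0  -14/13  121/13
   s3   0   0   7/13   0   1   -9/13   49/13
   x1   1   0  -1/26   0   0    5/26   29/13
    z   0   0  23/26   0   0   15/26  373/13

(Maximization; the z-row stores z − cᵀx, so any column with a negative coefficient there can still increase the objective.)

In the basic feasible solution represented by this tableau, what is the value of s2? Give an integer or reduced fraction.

s2 is basic (row 2); its value is the RHS of that row: 121/13.

121/13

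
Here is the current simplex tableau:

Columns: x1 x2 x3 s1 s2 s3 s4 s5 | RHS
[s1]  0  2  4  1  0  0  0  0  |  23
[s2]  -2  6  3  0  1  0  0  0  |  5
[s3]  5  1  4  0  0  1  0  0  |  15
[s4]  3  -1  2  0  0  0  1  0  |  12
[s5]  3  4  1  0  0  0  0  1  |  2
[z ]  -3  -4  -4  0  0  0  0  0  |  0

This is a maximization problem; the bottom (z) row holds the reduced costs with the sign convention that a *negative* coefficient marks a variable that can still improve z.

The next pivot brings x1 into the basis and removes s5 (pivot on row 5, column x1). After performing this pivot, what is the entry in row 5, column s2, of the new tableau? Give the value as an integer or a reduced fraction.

0

Pivot element is row 5, column x1: 3.
Normalize row 5: new (row 5, s2) = 0/3 = 0.
Row 5 is the pivot row, so the entry is 0.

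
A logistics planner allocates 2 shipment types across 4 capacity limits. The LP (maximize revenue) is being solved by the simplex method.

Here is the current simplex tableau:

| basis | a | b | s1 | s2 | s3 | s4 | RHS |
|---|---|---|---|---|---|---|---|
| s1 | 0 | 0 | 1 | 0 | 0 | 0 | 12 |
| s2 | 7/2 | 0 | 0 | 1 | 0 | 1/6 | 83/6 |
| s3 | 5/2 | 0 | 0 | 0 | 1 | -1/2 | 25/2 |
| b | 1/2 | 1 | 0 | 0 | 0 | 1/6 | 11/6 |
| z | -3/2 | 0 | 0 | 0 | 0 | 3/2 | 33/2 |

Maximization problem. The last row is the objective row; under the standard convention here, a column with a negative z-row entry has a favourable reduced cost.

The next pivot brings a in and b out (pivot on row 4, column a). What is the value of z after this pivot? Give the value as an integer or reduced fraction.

22

Minimum ratio for a: (11/6)/(1/2) = 11/3.
z changes by −(z-row coeff of a)·ratio = −(-3/2)·(11/3) = 11/2.
New z = 33/2 + (11/2) = 22.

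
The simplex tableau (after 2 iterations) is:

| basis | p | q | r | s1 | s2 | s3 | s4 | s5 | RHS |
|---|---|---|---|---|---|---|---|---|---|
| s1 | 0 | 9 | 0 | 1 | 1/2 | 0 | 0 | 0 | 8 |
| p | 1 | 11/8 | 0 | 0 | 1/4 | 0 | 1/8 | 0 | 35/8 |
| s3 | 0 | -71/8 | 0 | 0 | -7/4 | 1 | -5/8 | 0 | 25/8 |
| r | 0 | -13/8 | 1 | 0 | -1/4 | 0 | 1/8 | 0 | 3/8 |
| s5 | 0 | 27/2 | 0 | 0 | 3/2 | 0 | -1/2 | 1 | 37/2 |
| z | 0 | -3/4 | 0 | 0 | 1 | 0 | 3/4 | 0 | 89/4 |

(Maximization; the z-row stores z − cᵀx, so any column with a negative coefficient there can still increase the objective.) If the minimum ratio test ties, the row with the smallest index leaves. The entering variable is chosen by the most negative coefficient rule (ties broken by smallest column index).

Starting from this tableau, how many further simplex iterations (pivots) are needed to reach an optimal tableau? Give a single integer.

1

pivot: q in, s1 out → z = 275/12
No improving column remains; optimal.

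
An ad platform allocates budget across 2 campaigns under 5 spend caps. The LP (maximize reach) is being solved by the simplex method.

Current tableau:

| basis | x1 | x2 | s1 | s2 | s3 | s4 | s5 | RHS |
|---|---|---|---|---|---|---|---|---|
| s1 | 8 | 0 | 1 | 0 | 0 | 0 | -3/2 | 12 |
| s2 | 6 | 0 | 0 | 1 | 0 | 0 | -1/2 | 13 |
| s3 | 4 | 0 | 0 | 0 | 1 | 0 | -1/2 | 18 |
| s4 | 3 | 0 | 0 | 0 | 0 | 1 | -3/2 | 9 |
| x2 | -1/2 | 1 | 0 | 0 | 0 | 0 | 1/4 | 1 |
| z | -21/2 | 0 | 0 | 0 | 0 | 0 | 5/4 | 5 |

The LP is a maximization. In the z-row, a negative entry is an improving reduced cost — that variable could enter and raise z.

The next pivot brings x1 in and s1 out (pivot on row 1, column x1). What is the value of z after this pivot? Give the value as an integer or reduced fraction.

Minimum ratio for x1: 12/8 = 3/2.
z changes by −(z-row coeff of x1)·ratio = −(-21/2)·(3/2) = 63/4.
New z = 5 + (63/4) = 83/4.

83/4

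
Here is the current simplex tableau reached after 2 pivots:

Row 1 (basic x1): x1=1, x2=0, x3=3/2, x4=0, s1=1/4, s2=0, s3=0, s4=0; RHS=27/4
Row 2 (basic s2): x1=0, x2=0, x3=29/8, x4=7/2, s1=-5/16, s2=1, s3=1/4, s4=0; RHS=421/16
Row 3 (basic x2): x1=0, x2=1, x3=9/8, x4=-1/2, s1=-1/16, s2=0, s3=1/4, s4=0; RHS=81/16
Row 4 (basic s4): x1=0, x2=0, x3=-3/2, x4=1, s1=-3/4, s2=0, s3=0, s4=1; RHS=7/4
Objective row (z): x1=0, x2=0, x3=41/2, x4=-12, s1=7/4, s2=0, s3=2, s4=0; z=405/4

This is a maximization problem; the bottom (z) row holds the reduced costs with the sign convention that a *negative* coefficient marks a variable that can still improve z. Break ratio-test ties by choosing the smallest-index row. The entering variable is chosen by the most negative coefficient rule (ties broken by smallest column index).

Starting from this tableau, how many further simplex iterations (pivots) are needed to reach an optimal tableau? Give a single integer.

pivot: x4 in, s4 out → z = 489/4
pivot: s1 in, s2 out → z = 6865/37
No improving column remains; optimal.

2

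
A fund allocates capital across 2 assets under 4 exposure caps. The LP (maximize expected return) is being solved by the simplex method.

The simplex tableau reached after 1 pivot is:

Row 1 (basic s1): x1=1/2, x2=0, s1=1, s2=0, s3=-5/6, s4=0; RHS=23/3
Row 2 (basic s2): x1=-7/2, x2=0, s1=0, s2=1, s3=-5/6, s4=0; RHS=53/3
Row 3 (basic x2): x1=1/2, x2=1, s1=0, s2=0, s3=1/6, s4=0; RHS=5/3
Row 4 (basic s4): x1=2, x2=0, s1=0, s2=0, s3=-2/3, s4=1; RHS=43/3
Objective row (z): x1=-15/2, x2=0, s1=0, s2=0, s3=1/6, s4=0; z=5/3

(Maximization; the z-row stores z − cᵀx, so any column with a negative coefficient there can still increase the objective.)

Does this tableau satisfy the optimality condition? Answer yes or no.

Column x1 has objective-row coefficient -15/2, which is negative; an improving pivot exists, so not yet optimal.

no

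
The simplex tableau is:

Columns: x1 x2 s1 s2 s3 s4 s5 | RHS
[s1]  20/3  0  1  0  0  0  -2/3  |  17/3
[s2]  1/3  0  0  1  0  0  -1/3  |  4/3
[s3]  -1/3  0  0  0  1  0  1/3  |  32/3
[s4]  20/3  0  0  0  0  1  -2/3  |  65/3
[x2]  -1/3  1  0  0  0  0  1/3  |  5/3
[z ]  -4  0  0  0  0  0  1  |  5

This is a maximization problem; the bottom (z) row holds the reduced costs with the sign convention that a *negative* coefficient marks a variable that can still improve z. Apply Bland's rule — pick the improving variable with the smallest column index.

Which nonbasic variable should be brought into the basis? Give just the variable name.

Objective-row coefficients: x1: -4, x2: 0, s1: 0, s2: 0, s3: 0, s4: 0, s5: 1.
Improving columns: x1. Bland's rule picks the smallest column index → x1.

x1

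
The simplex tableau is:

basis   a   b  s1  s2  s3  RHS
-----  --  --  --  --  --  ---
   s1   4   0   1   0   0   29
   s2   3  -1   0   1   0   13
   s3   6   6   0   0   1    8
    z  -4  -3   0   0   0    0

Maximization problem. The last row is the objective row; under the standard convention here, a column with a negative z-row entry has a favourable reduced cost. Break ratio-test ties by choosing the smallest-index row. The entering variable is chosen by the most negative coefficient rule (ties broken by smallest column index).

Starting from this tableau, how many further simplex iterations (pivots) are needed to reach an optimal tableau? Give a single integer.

pivot: a in, s3 out → z = 16/3
No improving column remains; optimal.

1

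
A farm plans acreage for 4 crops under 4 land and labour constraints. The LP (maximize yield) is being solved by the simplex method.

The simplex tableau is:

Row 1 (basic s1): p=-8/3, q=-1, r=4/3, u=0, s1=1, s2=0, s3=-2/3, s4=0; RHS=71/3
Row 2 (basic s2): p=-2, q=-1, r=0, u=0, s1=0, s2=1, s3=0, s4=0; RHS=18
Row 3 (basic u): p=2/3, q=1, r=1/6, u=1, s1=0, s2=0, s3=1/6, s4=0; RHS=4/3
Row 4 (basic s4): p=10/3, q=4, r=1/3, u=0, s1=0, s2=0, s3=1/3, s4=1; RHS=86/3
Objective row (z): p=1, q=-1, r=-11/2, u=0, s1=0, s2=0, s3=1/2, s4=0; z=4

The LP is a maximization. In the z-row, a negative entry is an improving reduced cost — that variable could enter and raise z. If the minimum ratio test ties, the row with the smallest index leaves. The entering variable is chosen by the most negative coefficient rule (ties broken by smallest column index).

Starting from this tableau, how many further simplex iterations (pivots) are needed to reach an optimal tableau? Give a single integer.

pivot: r in, u out → z = 48
No improving column remains; optimal.

1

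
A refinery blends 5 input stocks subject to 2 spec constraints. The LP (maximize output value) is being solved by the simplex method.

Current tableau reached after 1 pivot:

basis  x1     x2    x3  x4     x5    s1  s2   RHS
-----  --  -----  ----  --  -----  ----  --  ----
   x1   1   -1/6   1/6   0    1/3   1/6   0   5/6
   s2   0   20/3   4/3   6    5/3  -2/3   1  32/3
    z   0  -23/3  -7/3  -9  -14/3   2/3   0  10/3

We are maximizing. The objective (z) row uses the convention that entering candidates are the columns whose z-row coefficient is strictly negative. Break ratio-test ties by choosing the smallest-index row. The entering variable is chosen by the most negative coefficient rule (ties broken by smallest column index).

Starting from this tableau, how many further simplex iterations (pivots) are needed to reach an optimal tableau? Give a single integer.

pivot: x4 in, s2 out → z = 58/3
pivot: x5 in, x1 out → z = 99/4
No improving column remains; optimal.

2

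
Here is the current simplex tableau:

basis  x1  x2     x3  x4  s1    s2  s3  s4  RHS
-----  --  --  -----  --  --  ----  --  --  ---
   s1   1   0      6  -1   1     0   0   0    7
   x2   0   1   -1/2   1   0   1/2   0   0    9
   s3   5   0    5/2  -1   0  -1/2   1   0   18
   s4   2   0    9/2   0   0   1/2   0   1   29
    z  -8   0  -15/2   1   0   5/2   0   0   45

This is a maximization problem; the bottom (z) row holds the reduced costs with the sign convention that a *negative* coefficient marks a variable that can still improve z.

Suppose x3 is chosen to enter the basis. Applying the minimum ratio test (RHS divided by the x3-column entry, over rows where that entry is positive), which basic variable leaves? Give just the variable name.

Ratios: row 1 (s1): 7/6 = 7/6; row 2 (x2): entry -1/2 ≤ 0, skip; row 3 (s3): 18/(5/2) = 36/5; row 4 (s4): 29/(9/2) = 58/9.
Minimum ratio 7/6 is in the s1 row, so s1 leaves.

s1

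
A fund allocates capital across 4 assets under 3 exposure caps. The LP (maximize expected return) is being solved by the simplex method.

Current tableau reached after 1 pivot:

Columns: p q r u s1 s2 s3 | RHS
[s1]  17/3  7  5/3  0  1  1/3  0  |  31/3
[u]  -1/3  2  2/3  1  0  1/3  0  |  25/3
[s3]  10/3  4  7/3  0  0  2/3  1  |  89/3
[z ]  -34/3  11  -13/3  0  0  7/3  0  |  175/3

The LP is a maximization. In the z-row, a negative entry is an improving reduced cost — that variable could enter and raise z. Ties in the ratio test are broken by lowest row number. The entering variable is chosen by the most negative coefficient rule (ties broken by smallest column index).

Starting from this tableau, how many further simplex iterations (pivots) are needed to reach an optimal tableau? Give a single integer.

pivot: p in, s1 out → z = 79
pivot: r in, p out → z = 426/5
No improving column remains; optimal.

2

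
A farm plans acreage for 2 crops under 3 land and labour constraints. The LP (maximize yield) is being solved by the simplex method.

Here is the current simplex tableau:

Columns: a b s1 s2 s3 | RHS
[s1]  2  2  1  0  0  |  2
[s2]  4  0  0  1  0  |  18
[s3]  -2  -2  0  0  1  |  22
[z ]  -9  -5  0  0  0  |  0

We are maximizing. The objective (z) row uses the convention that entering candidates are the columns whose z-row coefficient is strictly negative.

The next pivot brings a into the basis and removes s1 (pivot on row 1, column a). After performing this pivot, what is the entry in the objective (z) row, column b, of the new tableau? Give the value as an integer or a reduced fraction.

Pivot element is row 1, column a: 2.
Normalize row 1: new (row 1, b) = 2/2 = 1.
z-row ← z-row − (-9)·(new row 1): -5 − (-9)·1 = 4.

4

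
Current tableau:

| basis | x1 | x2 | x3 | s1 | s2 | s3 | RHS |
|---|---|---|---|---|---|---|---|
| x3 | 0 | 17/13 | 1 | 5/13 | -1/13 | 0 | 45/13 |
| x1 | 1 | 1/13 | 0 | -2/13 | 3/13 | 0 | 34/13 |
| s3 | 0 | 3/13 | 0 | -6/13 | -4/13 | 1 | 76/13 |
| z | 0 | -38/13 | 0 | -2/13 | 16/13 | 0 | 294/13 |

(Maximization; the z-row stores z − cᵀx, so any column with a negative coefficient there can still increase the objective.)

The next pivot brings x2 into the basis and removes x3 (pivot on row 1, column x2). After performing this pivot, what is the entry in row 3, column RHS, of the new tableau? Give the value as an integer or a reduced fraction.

89/17

Pivot element is row 1, column x2: 17/13.
Normalize row 1: new (row 1, RHS) = (45/13)/(17/13) = 45/17.
row 3 ← row 3 − (3/13)·(new row 1): 76/13 − (3/13)·(45/17) = 89/17.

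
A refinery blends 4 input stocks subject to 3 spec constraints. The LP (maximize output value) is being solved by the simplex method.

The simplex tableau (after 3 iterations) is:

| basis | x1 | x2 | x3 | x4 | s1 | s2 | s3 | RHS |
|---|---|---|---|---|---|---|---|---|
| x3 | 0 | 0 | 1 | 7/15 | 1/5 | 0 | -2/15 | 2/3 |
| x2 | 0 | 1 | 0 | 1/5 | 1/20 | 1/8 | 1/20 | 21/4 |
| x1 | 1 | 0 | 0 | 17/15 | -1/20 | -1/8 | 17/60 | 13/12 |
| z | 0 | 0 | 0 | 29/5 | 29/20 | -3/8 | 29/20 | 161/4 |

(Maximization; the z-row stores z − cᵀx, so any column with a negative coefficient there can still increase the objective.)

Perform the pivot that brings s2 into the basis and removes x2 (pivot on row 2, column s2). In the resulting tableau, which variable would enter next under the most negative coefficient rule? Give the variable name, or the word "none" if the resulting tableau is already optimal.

none

Pivot element 1/8. New z-row = old z-row − (-3/8)·(row 2/(1/8)).
Updated z-row coefficients: x1: 0, x2: 3, x3: 0, x4: 32/5, s1: 8/5, s2: 0, s3: 8/5.
No coefficient is strictly negative; the tableau after this pivot is optimal.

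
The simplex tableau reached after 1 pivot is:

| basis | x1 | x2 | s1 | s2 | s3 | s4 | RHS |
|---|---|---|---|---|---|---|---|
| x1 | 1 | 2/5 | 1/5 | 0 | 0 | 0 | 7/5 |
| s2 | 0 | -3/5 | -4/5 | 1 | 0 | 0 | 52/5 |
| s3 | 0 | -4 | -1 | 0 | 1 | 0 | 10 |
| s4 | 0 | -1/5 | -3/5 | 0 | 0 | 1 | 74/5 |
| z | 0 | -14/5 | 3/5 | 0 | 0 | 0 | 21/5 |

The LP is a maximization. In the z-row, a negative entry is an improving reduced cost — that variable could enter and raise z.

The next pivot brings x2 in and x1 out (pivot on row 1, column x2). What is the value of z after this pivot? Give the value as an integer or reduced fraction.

14

Minimum ratio for x2: (7/5)/(2/5) = 7/2.
z changes by −(z-row coeff of x2)·ratio = −(-14/5)·(7/2) = 49/5.
New z = 21/5 + (49/5) = 14.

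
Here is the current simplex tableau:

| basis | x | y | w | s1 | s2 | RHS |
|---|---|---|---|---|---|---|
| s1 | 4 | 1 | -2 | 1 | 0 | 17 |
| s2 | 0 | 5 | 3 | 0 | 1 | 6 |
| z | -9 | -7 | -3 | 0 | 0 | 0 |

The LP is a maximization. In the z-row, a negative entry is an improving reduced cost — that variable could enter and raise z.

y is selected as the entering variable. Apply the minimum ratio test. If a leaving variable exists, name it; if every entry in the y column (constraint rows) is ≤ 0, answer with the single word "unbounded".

s2

Ratios: row 1 (s1): 17/1 = 17; row 2 (s2): 6/5 = 6/5.
Minimum ratio is in the s2 row, so s2 leaves.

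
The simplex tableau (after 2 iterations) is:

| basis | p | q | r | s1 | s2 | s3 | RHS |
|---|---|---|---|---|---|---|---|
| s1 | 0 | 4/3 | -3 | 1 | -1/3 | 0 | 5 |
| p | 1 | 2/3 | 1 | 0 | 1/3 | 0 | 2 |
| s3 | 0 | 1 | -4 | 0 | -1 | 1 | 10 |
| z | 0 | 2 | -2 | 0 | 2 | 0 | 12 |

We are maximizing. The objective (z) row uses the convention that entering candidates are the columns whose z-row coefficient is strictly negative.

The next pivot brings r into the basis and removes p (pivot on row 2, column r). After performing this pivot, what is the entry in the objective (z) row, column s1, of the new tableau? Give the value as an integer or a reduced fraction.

Pivot element is row 2, column r: 1.
Normalize row 2: new (row 2, s1) = 0/1 = 0.
z-row ← z-row − (-2)·(new row 2): 0 − (-2)·0 = 0.

0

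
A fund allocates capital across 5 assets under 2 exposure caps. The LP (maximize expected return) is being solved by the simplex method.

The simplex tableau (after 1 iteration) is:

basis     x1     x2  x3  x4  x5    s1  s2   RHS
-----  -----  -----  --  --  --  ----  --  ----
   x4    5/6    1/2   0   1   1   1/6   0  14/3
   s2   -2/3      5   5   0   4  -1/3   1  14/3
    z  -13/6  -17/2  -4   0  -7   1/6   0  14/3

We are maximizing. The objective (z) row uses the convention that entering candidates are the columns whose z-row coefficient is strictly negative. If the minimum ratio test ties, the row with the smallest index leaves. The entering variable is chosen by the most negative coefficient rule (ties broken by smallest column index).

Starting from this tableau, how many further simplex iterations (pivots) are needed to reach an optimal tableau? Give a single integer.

pivot: x2 in, s2 out → z = 63/5
pivot: x1 in, x4 out → z = 28
No improving column remains; optimal.

2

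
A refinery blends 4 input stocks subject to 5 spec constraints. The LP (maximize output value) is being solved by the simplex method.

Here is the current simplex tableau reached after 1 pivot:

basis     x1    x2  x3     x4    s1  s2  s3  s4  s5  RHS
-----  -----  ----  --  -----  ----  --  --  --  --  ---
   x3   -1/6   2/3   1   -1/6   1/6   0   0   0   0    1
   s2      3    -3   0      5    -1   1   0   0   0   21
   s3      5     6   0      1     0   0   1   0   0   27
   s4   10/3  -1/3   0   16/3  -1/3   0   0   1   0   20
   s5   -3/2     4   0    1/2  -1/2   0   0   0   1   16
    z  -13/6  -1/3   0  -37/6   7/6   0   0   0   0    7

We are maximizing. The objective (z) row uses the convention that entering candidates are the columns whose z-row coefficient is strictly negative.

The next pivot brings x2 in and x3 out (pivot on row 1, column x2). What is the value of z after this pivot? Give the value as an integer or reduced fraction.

Minimum ratio for x2: 1/(2/3) = 3/2.
z changes by −(z-row coeff of x2)·ratio = −(-1/3)·(3/2) = 1/2.
New z = 7 + (1/2) = 15/2.

15/2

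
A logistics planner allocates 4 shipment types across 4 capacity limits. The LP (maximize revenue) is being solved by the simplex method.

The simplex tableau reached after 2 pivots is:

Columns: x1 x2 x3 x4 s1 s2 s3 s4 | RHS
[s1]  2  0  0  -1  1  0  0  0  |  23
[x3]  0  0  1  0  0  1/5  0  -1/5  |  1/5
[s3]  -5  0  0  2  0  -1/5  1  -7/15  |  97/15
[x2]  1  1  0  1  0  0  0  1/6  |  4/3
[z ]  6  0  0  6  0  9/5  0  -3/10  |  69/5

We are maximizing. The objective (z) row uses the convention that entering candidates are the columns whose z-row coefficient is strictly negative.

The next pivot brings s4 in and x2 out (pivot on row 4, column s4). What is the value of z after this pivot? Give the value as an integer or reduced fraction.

Minimum ratio for s4: (4/3)/(1/6) = 8.
z changes by −(z-row coeff of s4)·ratio = −(-3/10)·8 = 12/5.
New z = 69/5 + (12/5) = 81/5.

81/5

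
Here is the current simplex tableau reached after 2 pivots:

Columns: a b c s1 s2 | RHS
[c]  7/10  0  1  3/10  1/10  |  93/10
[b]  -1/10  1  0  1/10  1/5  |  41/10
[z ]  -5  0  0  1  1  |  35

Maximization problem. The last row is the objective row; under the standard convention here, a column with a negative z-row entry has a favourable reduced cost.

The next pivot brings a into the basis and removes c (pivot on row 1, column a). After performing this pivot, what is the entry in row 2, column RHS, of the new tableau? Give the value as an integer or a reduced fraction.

38/7

Pivot element is row 1, column a: 7/10.
Normalize row 1: new (row 1, RHS) = (93/10)/(7/10) = 93/7.
row 2 ← row 2 − (-1/10)·(new row 1): 41/10 − (-1/10)·(93/7) = 38/7.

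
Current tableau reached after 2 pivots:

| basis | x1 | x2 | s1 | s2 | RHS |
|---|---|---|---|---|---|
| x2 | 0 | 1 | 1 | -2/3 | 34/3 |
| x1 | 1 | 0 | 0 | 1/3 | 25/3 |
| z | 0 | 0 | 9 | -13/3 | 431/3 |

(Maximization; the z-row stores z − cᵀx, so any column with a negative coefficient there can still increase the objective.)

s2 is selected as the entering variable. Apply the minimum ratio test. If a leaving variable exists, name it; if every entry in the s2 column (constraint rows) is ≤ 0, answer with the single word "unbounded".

x1

Ratios: row 1 (x2): entry -2/3 ≤ 0, skip; row 2 (x1): (25/3)/(1/3) = 25.
Minimum ratio is in the x1 row, so x1 leaves.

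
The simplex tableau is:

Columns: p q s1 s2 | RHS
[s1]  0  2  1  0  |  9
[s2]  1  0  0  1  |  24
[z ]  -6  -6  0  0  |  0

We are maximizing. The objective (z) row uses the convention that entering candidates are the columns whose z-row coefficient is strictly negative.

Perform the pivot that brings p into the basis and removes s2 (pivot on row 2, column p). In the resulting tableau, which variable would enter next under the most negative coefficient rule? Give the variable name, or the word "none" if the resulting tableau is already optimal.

q

Pivot element 1. New z-row = old z-row − (-6)·(row 2/1).
Updated z-row coefficients: p: 0, q: -6, s1: 0, s2: 6.
The most negative is -6 in column q, so q would enter next.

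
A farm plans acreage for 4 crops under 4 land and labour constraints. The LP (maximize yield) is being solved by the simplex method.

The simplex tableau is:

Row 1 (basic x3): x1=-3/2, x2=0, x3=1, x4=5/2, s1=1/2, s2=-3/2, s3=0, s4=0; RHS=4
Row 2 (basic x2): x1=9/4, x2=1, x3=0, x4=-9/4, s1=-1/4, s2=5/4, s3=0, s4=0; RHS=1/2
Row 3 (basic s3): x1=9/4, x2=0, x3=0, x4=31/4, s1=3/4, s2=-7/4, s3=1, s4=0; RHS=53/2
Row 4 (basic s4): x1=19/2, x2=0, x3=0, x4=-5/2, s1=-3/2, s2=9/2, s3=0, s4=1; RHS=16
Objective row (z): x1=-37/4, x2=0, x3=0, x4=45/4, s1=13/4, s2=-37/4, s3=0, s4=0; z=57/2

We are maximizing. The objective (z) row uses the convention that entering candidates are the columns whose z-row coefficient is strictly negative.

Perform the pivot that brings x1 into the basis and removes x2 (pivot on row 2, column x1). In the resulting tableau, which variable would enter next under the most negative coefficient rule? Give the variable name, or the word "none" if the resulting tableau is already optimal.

Pivot element 9/4. New z-row = old z-row − (-37/4)·(row 2/(9/4)).
Updated z-row coefficients: x1: 0, x2: 37/9, x3: 0, x4: 2, s1: 20/9, s2: -37/9, s3: 0, s4: 0.
The most negative is -37/9 in column s2, so s2 would enter next.

s2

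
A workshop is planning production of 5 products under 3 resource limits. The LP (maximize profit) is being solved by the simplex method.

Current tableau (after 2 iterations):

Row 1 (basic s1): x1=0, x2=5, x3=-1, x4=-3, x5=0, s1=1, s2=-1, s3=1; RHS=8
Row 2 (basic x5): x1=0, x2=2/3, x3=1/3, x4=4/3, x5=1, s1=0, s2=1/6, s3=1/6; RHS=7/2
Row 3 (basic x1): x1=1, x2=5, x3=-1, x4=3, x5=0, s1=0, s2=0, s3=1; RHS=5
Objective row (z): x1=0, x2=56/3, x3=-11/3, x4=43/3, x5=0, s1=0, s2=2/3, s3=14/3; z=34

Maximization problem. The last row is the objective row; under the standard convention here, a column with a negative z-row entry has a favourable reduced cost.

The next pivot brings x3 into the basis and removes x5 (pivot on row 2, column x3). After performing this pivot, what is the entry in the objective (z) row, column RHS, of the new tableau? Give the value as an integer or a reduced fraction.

145/2

Pivot element is row 2, column x3: 1/3.
Normalize row 2: new (row 2, RHS) = (7/2)/(1/3) = 21/2.
z-row ← z-row − (-11/3)·(new row 2): 34 − (-11/3)·(21/2) = 145/2.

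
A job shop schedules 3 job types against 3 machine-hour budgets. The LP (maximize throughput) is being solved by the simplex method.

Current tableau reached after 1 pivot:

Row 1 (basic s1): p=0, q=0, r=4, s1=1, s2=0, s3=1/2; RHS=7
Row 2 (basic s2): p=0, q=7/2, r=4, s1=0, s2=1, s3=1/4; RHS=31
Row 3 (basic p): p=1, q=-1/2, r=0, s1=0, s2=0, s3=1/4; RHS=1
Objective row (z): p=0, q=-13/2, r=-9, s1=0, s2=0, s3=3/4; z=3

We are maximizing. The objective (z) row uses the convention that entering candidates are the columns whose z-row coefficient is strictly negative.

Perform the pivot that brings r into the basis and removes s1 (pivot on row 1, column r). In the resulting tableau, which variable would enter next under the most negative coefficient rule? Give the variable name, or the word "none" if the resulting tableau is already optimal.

q

Pivot element 4. New z-row = old z-row − (-9)·(row 1/4).
Updated z-row coefficients: p: 0, q: -13/2, r: 0, s1: 9/4, s2: 0, s3: 15/8.
The most negative is -13/2 in column q, so q would enter next.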